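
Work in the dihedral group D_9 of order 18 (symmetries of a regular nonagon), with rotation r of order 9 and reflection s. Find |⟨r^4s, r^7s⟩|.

6

|⟨r^4s⟩| = 2 and |⟨r^7s⟩| = 2, so |H| is a multiple of lcm(2, 2) = 2 and divides |G| = 18.
Closing under the operation: H = {e, r^3, r^6, rs, r^4s, r^7s}, so |H| = 6.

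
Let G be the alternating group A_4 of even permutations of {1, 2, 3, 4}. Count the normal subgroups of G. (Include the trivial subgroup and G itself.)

G has 10 subgroups. Checking conjugation-invariance by order — order 1: 1/1 normal; order 2: 0/3 normal; order 3: 0/4 normal; order 4: 1/1 normal; order 12: 1/1 normal.
Total normal subgroups: 3.

3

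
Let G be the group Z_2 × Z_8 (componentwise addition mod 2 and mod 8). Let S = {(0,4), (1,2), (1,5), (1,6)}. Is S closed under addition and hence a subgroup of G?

No

The identity (0,0) ∉ S, so S is not a subgroup.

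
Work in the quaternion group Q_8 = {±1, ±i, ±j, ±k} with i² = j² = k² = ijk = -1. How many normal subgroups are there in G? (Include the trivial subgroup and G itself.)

G has 6 subgroups. Checking conjugation-invariance by order — order 1: 1/1 normal; order 2: 1/1 normal; order 4: 3/3 normal; order 8: 1/1 normal.
Total normal subgroups: 6.

6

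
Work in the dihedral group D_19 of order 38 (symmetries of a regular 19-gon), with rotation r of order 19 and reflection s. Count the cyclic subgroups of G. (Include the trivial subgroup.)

21

A cyclic subgroup of order d is generated by each of its φ(d) elements of order d, so the cyclic subgroups of order d number (#elements of order d)/φ(d).
Cyclic subgroups by order — order 1: 1; order 2: 19; order 19: 1.
Total: 21.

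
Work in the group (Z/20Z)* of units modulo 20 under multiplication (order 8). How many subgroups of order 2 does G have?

3

|G| = 8 and 2 | 8, so subgroups of order 2 are possible by Lagrange.
The subgroups of order 2 are: {1, 11}; {1, 19}; {1, 9}.
So G has 3 subgroups of order 2.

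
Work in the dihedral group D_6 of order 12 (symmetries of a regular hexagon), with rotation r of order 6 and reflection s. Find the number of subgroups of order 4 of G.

3

|G| = 12 and 4 | 12, so subgroups of order 4 are possible by Lagrange.
The subgroups of order 4 are: {e, r^3, r^2s, r^5s}; {e, r^3, s, r^3s}; {e, r^3, rs, r^4s}.
So G has 3 subgroups of order 4.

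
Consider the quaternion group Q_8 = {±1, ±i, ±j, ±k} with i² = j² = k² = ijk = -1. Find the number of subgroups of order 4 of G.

3

|G| = 8 and 4 | 8, so subgroups of order 4 are possible by Lagrange.
The subgroups of order 4 are: {1, -1, i, -i}; {1, -1, j, -j}; {1, -1, k, -k}.
So G has 3 subgroups of order 4.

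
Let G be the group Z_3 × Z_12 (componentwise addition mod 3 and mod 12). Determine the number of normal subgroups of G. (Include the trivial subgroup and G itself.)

18

G is abelian, so every subgroup is normal.
G has 18 subgroups in total, hence 18 normal subgroups.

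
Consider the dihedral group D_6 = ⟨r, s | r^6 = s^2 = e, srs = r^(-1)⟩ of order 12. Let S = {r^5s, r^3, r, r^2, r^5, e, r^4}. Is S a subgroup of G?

No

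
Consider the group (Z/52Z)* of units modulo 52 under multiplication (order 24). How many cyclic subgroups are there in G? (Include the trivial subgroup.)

12

Group the elements of G by the cyclic subgroup they generate; each cyclic subgroup of order d accounts for φ(d) elements.
Cyclic subgroups by order — order 1: 1; order 2: 3; order 3: 1; order 4: 2; order 6: 3; order 12: 2.
Total: 12.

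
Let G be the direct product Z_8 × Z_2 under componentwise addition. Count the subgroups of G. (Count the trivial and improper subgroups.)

11

|G| = 16, so by Lagrange every subgroup order divides 16. Divisors: 1, 2, 4, 8, 16.
Subgroups by order — order 1: 1; order 2: 3; order 4: 3; order 8: 3; order 16: 1.
Total: 1 + 3 + 3 + 3 + 1 = 11.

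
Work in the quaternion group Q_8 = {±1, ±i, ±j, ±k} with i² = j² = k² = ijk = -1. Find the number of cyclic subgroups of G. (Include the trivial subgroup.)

5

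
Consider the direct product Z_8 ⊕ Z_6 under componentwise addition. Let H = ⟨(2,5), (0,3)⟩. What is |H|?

|⟨(2,5)⟩| = 12 and |⟨(0,3)⟩| = 2, so |H| is a multiple of lcm(12, 2) = 12 and divides |G| = 48.
Closing under the operation: H = {(0,0), (0,1), (0,2), (0,3), (0,4), (0,5), (2,0), (2,1), (2,2), (2,3), (2,4), (2,5), (4,0), (4,1), (4,2), (4,3), (4,4), (4,5), (6,0), (6,1), (6,2), (6,3), (6,4), (6,5)}, so |H| = 24.

24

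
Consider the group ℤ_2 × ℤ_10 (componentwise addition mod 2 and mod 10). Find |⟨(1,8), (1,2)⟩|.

|⟨(1,8)⟩| = 10 and |⟨(1,2)⟩| = 10, so |H| is a multiple of lcm(10, 10) = 10 and divides |G| = 20.
Closing under the operation: H = {(0,0), (0,2), (0,4), (0,6), (0,8), (1,0), (1,2), (1,4), (1,6), (1,8)}, so |H| = 10.

10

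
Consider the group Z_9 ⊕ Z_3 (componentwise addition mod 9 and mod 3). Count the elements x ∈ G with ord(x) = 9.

18

An element (a,b) has order lcm(ord(a), ord(b)); count pairs with lcm equal to 9.
Enumerating gives 18 such elements.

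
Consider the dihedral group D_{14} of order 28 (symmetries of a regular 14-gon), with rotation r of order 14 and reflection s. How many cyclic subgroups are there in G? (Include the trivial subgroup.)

Group the elements of G by the cyclic subgroup they generate; each cyclic subgroup of order d accounts for φ(d) elements.
Cyclic subgroups by order — order 1: 1; order 2: 15; order 7: 1; order 14: 1.
Total: 18.

18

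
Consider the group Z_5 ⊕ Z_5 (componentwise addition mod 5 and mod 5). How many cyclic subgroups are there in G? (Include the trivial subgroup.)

7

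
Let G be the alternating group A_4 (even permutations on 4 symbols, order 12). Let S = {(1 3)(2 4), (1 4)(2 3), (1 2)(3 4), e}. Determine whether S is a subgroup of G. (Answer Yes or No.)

|S| = 4 divides |G| = 12, consistent with Lagrange.
S contains the identity, every element's inverse is in S, and S is closed under ∘: it is a subgroup.

Yes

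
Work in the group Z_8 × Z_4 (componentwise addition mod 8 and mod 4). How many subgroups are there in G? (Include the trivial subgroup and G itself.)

22

|G| = 32, so by Lagrange every subgroup order divides 32. Divisors: 1, 2, 4, 8, 16, 32.
Subgroups by order — order 1: 1; order 2: 3; order 4: 7; order 8: 7; order 16: 3; order 32: 1.
Total: 1 + 3 + 7 + 7 + 3 + 1 = 22.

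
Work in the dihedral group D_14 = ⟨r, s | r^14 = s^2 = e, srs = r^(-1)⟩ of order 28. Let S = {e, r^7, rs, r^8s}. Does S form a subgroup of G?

Yes

|S| = 4 divides |G| = 28, consistent with Lagrange.
S contains the identity, every element's inverse is in S, and S is closed under ·: it is a subgroup.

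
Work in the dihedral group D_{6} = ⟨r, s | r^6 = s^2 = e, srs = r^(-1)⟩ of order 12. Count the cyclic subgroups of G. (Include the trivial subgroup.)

10

A cyclic subgroup of order d is generated by each of its φ(d) elements of order d, so the cyclic subgroups of order d number (#elements of order d)/φ(d).
Cyclic subgroups by order — order 1: 1; order 2: 7; order 3: 1; order 6: 1.
Total: 10.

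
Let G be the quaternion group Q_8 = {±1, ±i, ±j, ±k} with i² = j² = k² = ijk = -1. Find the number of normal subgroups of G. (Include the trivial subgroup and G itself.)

6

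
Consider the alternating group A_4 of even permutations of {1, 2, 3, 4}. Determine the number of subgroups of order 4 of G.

1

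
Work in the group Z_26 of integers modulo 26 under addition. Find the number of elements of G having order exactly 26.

12

In a cyclic group of order 26, the number of elements of order d (for d | 26) is φ(d).
φ(26) = 12.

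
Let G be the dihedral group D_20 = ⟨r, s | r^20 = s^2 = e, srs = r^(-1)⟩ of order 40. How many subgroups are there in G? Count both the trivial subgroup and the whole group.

48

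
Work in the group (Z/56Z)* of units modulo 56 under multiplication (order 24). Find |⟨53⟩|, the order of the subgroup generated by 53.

6

Compute successive powers of 53 mod 56: 53, 9, 29, 25, 37, 1; 53^6 ≡ 1 (mod 56).
So |⟨53⟩| = 6.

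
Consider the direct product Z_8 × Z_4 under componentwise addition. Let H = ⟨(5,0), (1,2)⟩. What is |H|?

|⟨(5,0)⟩| = 8 and |⟨(1,2)⟩| = 8, so |H| is a multiple of lcm(8, 8) = 8 and divides |G| = 32.
Closing under the operation: H = {(0,0), (0,2), (1,0), (1,2), (2,0), (2,2), (3,0), (3,2), (4,0), (4,2), (5,0), (5,2), (6,0), (6,2), (7,0), (7,2)}, so |H| = 16.

16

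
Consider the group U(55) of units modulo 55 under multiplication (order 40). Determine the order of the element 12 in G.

Compute successive powers of 12 mod 55: 12, 34, 23, 1; 12^4 ≡ 1 (mod 55).
So |⟨12⟩| = 4.

4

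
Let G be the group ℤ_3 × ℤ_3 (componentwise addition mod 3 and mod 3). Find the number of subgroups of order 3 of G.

4

|G| = 9 and 3 | 9, so subgroups of order 3 are possible by Lagrange.
The subgroups of order 3 are: {(0,0), (0,1), (0,2)}; {(0,0), (1,0), (2,0)}; {(0,0), (1,1), (2,2)}; {(0,0), (1,2), (2,1)}.
So G has 4 subgroups of order 3.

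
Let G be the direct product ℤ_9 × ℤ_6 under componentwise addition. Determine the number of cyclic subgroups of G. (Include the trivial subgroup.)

Group the elements of G by the cyclic subgroup they generate; each cyclic subgroup of order d accounts for φ(d) elements.
Cyclic subgroups by order — order 1: 1; order 2: 1; order 3: 4; order 6: 4; order 9: 3; order 18: 3.
Total: 16.

16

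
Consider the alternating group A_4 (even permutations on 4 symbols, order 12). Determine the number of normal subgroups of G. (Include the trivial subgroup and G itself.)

3

G has 10 subgroups. Checking conjugation-invariance by order — order 1: 1/1 normal; order 2: 0/3 normal; order 3: 0/4 normal; order 4: 1/1 normal; order 12: 1/1 normal.
Total normal subgroups: 3.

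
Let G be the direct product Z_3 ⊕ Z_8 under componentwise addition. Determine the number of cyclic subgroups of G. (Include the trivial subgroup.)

8

Group the elements of G by the cyclic subgroup they generate; each cyclic subgroup of order d accounts for φ(d) elements.
Cyclic subgroups by order — order 1: 1; order 2: 1; order 3: 1; order 4: 1; order 6: 1; order 8: 1; order 12: 1; order 24: 1.
Total: 8.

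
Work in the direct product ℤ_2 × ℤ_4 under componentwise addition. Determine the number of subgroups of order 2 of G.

3

|G| = 8 and 2 | 8, so subgroups of order 2 are possible by Lagrange.
The subgroups of order 2 are: {(0,0), (0,2)}; {(0,0), (1,0)}; {(0,0), (1,2)}.
So G has 3 subgroups of order 2.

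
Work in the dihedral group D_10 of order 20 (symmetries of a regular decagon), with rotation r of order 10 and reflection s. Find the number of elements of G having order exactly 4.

0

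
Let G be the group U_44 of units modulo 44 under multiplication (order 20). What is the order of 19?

Compute successive powers of 19 mod 44: 19, 9, 39, 37, 43, 25, 35, 5, …; 19^10 ≡ 1 (mod 44).
So |⟨19⟩| = 10.

10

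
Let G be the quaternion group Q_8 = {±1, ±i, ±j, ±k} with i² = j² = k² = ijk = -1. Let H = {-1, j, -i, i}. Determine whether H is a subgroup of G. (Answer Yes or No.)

The identity 1 ∉ H, so H is not a subgroup.

No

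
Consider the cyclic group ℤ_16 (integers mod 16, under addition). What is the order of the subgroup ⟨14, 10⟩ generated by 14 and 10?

8

|⟨14⟩| = 8 and |⟨10⟩| = 8, so |H| is a multiple of lcm(8, 8) = 8 and divides |G| = 16.
Closing under the operation: H = {0, 2, 4, 6, 8, 10, 12, 14}, so |H| = 8.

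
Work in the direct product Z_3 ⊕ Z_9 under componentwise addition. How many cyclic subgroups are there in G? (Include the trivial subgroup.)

Group the elements of G by the cyclic subgroup they generate; each cyclic subgroup of order d accounts for φ(d) elements.
Cyclic subgroups by order — order 1: 1; order 3: 4; order 9: 3.
Total: 8.

8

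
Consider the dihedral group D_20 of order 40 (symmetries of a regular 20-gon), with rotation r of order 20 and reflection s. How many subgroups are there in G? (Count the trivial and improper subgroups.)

|G| = 40, so by Lagrange every subgroup order divides 40. Divisors: 1, 2, 4, 5, 8, 10, 20, 40.
Subgroups by order — order 1: 1; order 2: 21; order 4: 11; order 5: 1; order 8: 5; order 10: 5; order 20: 3; order 40: 1.
Total: 1 + 21 + 11 + 1 + 5 + 5 + 3 + 1 = 48.

48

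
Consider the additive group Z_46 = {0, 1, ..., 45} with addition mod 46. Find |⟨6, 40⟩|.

23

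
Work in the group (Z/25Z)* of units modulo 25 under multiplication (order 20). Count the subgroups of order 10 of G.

|G| = 20 and 10 | 20, so subgroups of order 10 are possible by Lagrange.
The subgroups of order 10 are: {1, 4, 6, 9, 11, 14, 16, 19, 21, 24}.
So G has 1 subgroup of order 10.

1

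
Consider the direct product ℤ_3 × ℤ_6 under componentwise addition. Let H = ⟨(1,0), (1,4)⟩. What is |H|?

|⟨(1,0)⟩| = 3 and |⟨(1,4)⟩| = 3, so |H| is a multiple of lcm(3, 3) = 3 and divides |G| = 18.
Closing under the operation: H = {(0,0), (0,2), (0,4), (1,0), (1,2), (1,4), (2,0), (2,2), (2,4)}, so |H| = 9.

9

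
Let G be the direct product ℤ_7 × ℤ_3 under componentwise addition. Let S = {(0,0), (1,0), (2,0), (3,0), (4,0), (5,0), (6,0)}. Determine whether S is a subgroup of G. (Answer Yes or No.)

Yes

|S| = 7 divides |G| = 21, consistent with Lagrange.
S contains the identity, every element's inverse is in S, and S is closed under +: it is a subgroup.
In fact S = ⟨(4,0)⟩.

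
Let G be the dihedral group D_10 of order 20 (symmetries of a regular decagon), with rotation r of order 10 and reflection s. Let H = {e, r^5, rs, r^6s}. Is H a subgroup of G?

|H| = 4 divides |G| = 20, consistent with Lagrange.
H contains the identity, every element's inverse is in H, and H is closed under ·: it is a subgroup.

Yes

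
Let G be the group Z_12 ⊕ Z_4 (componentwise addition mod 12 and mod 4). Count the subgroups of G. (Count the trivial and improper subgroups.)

|G| = 48, so by Lagrange every subgroup order divides 48. Divisors: 1, 2, 3, 4, 6, 8, 12, 16, 24, 48.
Subgroups by order — order 1: 1; order 2: 3; order 3: 1; order 4: 7; order 6: 3; order 8: 3; order 12: 7; order 16: 1; order 24: 3; order 48: 1.
Total: 1 + 3 + 1 + 7 + 3 + 3 + 7 + 1 + 3 + 1 = 30.

30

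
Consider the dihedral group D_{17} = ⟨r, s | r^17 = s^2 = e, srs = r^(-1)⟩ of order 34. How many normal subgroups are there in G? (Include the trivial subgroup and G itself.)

G has 20 subgroups. Checking conjugation-invariance by order — order 1: 1/1 normal; order 2: 0/17 normal; order 17: 1/1 normal; order 34: 1/1 normal.
Total normal subgroups: 3.

3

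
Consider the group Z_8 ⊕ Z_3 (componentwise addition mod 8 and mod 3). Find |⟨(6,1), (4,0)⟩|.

12

|⟨(6,1)⟩| = 12 and |⟨(4,0)⟩| = 2, so |H| is a multiple of lcm(12, 2) = 12 and divides |G| = 24.
Closing under the operation: H = {(0,0), (0,1), (0,2), (2,0), (2,1), (2,2), (4,0), (4,1), (4,2), (6,0), (6,1), (6,2)}, so |H| = 12.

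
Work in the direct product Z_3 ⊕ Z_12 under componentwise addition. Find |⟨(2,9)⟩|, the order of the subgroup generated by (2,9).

12

The order of (2,9) in Z_3 × Z_12 is lcm(ord(2) in Z_3, ord(9) in Z_12).
ord(2) = 3 and ord(9) = 4, so |⟨(2,9)⟩| = lcm(3, 4) = 12.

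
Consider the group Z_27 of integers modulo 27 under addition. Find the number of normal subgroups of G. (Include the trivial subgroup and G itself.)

4

G is abelian, so every subgroup is normal.
G has 4 subgroups in total, hence 4 normal subgroups.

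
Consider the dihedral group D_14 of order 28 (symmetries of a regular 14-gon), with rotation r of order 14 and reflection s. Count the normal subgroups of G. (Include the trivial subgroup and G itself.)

G has 28 subgroups. Checking conjugation-invariance by order — order 1: 1/1 normal; order 2: 1/15 normal; order 4: 0/7 normal; order 7: 1/1 normal; order 14: 3/3 normal; order 28: 1/1 normal.
Total normal subgroups: 7.

7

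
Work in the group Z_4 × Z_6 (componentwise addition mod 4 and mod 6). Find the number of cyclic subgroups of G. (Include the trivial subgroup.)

12

Group the elements of G by the cyclic subgroup they generate; each cyclic subgroup of order d accounts for φ(d) elements.
Cyclic subgroups by order — order 1: 1; order 2: 3; order 3: 1; order 4: 2; order 6: 3; order 12: 2.
Total: 12.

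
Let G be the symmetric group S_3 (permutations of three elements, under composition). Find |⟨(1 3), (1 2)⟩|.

|⟨(1 3)⟩| = 2 and |⟨(1 2)⟩| = 2, so |H| is a multiple of lcm(2, 2) = 2 and divides |G| = 6.
Closing {(1 3), (1 2)} under the group operation gives all of G, so |H| = 6.

6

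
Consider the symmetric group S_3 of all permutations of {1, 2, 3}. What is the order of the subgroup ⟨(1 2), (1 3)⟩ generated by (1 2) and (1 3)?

6

|⟨(1 2)⟩| = 2 and |⟨(1 3)⟩| = 2, so |H| is a multiple of lcm(2, 2) = 2 and divides |G| = 6.
Closing {(1 2), (1 3)} under the group operation gives all of G, so |H| = 6.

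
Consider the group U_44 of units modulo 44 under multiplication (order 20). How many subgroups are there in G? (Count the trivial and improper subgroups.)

10

|G| = 20, so by Lagrange every subgroup order divides 20. Divisors: 1, 2, 4, 5, 10, 20.
Subgroups by order — order 1: 1; order 2: 3; order 4: 1; order 5: 1; order 10: 3; order 20: 1.
Total: 1 + 3 + 1 + 1 + 3 + 1 = 10.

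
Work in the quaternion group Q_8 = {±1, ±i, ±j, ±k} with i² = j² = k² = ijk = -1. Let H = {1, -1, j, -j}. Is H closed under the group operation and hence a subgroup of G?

|H| = 4 divides |G| = 8, consistent with Lagrange.
H contains the identity, every element's inverse is in H, and H is closed under ·: it is a subgroup.
In fact H = ⟨j⟩.

Yes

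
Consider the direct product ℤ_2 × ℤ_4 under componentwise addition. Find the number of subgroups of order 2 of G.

|G| = 8 and 2 | 8, so subgroups of order 2 are possible by Lagrange.
The subgroups of order 2 are: {(0,0), (0,2)}; {(0,0), (1,0)}; {(0,0), (1,2)}.
So G has 3 subgroups of order 2.

3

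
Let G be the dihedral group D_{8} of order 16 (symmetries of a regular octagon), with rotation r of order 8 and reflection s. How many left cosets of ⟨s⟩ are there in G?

8

|⟨s⟩| = 2 and |G| = 16.
By Lagrange, [G : H] = |G|/|H| = 16/2 = 8.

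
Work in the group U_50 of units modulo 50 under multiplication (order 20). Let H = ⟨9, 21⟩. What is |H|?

10

|⟨9⟩| = 10 and |⟨21⟩| = 5, so |H| is a multiple of lcm(10, 5) = 10 and divides |G| = 20.
Closing under the operation: H = {1, 9, 11, 19, 21, 29, 31, 39, 41, 49}, so |H| = 10.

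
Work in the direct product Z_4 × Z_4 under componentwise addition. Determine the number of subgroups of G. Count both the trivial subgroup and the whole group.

15

|G| = 16, so by Lagrange every subgroup order divides 16. Divisors: 1, 2, 4, 8, 16.
Subgroups by order — order 1: 1; order 2: 3; order 4: 7; order 8: 3; order 16: 1.
Total: 1 + 3 + 7 + 3 + 1 = 15.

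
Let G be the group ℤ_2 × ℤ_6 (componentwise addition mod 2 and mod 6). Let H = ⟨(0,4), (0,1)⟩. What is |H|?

6

|⟨(0,4)⟩| = 3 and |⟨(0,1)⟩| = 6, so |H| is a multiple of lcm(3, 6) = 6 and divides |G| = 12.
Closing under the operation: H = {(0,0), (0,1), (0,2), (0,3), (0,4), (0,5)}, so |H| = 6.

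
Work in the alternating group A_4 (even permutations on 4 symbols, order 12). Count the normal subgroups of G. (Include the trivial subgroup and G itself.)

G has 10 subgroups. Checking conjugation-invariance by order — order 1: 1/1 normal; order 2: 0/3 normal; order 3: 0/4 normal; order 4: 1/1 normal; order 12: 1/1 normal.
Total normal subgroups: 3.

3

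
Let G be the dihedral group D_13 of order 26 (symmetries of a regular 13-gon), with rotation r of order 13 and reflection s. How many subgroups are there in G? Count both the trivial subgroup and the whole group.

16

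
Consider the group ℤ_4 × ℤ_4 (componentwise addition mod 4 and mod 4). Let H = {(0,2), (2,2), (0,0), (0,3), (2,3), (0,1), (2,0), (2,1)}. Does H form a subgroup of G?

Yes

|H| = 8 divides |G| = 16, consistent with Lagrange.
H contains the identity, every element's inverse is in H, and H is closed under +: it is a subgroup.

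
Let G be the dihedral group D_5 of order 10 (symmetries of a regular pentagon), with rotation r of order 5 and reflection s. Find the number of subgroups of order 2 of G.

|G| = 10 and 2 | 10, so subgroups of order 2 are possible by Lagrange.
The subgroups of order 2 are: {e, r^2s}; {e, r^3s}; {e, r^4s}; {e, rs}; … (5 in all).
So G has 5 subgroups of order 2.

5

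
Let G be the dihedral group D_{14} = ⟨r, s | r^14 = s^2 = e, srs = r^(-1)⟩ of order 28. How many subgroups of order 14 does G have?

|G| = 28 and 14 | 28, so subgroups of order 14 are possible by Lagrange.
The subgroups of order 14 are: {e, r, r^2, r^3, r^4, r^5, r^6, r^7, r^8, r^9, r^10, r^11, r^12, r^13}; {e, r^2, r^4, r^6, r^8, r^10, r^12, s, r^2s, r^4s, r^6s, r^8s, r^10s, r^12s}; {e, r^2, r^4, r^6, r^8, r^10, r^12, rs, r^3s, r^5s, r^7s, r^9s, r^11s, r^13s}.
So G has 3 subgroups of order 14.

3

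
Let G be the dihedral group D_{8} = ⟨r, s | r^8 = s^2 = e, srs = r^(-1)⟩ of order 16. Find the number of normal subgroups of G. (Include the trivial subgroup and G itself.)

7

G has 19 subgroups. Checking conjugation-invariance by order — order 1: 1/1 normal; order 2: 1/9 normal; order 4: 1/5 normal; order 8: 3/3 normal; order 16: 1/1 normal.
Total normal subgroups: 7.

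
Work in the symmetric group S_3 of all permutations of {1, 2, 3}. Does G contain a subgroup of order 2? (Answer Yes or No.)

2 | 6. A subgroup of order 2 is {e, (1 2)}.

Yes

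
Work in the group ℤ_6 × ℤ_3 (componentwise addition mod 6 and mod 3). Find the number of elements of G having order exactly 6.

An element (a,b) has order lcm(ord(a), ord(b)); count pairs with lcm equal to 6.
Enumerating gives 8 such elements.

8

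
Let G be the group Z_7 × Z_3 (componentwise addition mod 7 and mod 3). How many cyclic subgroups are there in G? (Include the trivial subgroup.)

4

A cyclic subgroup of order d is generated by each of its φ(d) elements of order d, so the cyclic subgroups of order d number (#elements of order d)/φ(d).
Cyclic subgroups by order — order 1: 1; order 3: 1; order 7: 1; order 21: 1.
Total: 4.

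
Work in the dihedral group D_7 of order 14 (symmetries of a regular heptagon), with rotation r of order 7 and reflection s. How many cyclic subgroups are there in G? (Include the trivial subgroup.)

9

Group the elements of G by the cyclic subgroup they generate; each cyclic subgroup of order d accounts for φ(d) elements.
Cyclic subgroups by order — order 1: 1; order 2: 7; order 7: 1.
Total: 9.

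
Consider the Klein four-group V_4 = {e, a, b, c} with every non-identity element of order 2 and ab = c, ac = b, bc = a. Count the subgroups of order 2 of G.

3

|G| = 4 and 2 | 4, so subgroups of order 2 are possible by Lagrange.
The subgroups of order 2 are: {e, a}; {e, b}; {e, c}.
So G has 3 subgroups of order 2.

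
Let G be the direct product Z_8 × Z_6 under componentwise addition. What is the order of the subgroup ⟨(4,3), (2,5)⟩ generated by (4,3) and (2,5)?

|⟨(4,3)⟩| = 2 and |⟨(2,5)⟩| = 12, so |H| is a multiple of lcm(2, 12) = 12 and divides |G| = 48.
Closing under the operation: H = {(0,0), (0,1), (0,2), (0,3), (0,4), (0,5), (2,0), (2,1), (2,2), (2,3), (2,4), (2,5), (4,0), (4,1), (4,2), (4,3), (4,4), (4,5), (6,0), (6,1), (6,2), (6,3), (6,4), (6,5)}, so |H| = 24.

24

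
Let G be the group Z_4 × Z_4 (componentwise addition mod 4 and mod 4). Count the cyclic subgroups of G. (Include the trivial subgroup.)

10

A cyclic subgroup of order d is generated by each of its φ(d) elements of order d, so the cyclic subgroups of order d number (#elements of order d)/φ(d).
Cyclic subgroups by order — order 1: 1; order 2: 3; order 4: 6.
Total: 10.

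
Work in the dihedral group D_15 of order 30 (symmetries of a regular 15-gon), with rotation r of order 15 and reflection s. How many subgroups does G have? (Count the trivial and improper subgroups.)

28

|G| = 30, so by Lagrange every subgroup order divides 30. Divisors: 1, 2, 3, 5, 6, 10, 15, 30.
Subgroups by order — order 1: 1; order 2: 15; order 3: 1; order 5: 1; order 6: 5; order 10: 3; order 15: 1; order 30: 1.
Total: 1 + 15 + 1 + 1 + 5 + 3 + 1 + 1 = 28.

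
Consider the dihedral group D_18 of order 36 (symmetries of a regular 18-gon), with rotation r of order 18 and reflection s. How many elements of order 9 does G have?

The elements of order 9 are: r^2, r^4, r^8, r^10, r^14, r^16.
That's 6.

6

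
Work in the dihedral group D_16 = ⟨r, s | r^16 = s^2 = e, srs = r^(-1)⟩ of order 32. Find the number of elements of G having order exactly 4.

2

The elements of order 4 are: r^4, r^12.
That's 2.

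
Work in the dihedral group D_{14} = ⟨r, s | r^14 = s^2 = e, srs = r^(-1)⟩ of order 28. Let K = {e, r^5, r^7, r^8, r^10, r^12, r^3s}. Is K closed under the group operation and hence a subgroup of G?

No

r^10 ∈ K but its inverse r^4 ∉ K, so K is not a subgroup.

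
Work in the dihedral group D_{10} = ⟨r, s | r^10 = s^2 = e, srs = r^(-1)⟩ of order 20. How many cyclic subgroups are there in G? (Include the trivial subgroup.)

14

Group the elements of G by the cyclic subgroup they generate; each cyclic subgroup of order d accounts for φ(d) elements.
Cyclic subgroups by order — order 1: 1; order 2: 11; order 5: 1; order 10: 1.
Total: 14.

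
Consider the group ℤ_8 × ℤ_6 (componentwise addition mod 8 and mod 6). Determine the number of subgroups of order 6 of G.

3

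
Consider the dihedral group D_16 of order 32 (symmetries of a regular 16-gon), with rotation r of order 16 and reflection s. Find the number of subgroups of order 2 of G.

17

|G| = 32 and 2 | 32, so subgroups of order 2 are possible by Lagrange.
The subgroups of order 2 are: {e, r^10s}; {e, r^11s}; {e, r^12s}; {e, r^13s}; … (17 in all).
So G has 17 subgroups of order 2.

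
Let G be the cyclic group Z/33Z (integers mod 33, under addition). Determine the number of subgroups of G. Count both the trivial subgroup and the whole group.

A cyclic group of order 33 has exactly one subgroup for each divisor of 33.
Divisors of 33: 1, 3, 11, 33.
So Z/33Z has 4 subgroups.

4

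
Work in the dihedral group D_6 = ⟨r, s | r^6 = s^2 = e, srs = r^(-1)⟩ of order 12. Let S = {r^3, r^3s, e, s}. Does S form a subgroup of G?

|S| = 4 divides |G| = 12, consistent with Lagrange.
S contains the identity, every element's inverse is in S, and S is closed under ·: it is a subgroup.

Yes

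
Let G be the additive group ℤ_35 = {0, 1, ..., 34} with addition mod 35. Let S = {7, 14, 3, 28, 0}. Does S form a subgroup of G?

3 ∈ S but its inverse 32 ∉ S, so S is not a subgroup.

No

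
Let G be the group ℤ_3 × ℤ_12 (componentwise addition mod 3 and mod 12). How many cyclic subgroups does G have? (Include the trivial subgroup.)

15

Each element a generates a cyclic subgroup ⟨a⟩; distinct elements may generate the same one (a cyclic group of order d has φ(d) generators).
Cyclic subgroups by order — order 1: 1; order 2: 1; order 3: 4; order 4: 1; order 6: 4; order 12: 4.
Total: 15.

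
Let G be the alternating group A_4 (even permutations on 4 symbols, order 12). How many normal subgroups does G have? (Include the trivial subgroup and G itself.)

3

G has 10 subgroups. Checking conjugation-invariance by order — order 1: 1/1 normal; order 2: 0/3 normal; order 3: 0/4 normal; order 4: 1/1 normal; order 12: 1/1 normal.
Total normal subgroups: 3.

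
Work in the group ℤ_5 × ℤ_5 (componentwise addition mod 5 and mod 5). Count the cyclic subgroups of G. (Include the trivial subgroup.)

A cyclic subgroup of order d is generated by each of its φ(d) elements of order d, so the cyclic subgroups of order d number (#elements of order d)/φ(d).
Cyclic subgroups by order — order 1: 1; order 5: 6.
Total: 7.

7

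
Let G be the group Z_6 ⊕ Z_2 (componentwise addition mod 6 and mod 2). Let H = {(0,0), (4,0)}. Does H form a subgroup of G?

(4,0) ∈ H but its inverse (2,0) ∉ H, so H is not a subgroup.

No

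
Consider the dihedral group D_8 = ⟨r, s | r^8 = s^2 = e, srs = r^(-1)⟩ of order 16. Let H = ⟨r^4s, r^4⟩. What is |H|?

4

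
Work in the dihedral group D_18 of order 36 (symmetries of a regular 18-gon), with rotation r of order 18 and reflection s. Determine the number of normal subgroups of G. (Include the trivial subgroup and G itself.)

G has 45 subgroups. Checking conjugation-invariance by order — order 1: 1/1 normal; order 2: 1/19 normal; order 3: 1/1 normal; order 4: 0/9 normal; order 6: 1/7 normal; order 9: 1/1 normal; order 12: 0/3 normal; order 18: 3/3 normal; order 36: 1/1 normal.
Total normal subgroups: 9.

9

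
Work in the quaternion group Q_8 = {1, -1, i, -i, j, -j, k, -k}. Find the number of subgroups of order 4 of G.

3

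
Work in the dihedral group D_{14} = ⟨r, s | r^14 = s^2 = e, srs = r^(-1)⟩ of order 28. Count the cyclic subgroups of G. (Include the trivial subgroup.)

Each element a generates a cyclic subgroup ⟨a⟩; distinct elements may generate the same one (a cyclic group of order d has φ(d) generators).
Cyclic subgroups by order — order 1: 1; order 2: 15; order 7: 1; order 14: 1.
Total: 18.

18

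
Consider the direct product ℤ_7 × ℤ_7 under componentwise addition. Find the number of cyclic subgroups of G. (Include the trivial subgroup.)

9

Group the elements of G by the cyclic subgroup they generate; each cyclic subgroup of order d accounts for φ(d) elements.
Cyclic subgroups by order — order 1: 1; order 7: 8.
Total: 9.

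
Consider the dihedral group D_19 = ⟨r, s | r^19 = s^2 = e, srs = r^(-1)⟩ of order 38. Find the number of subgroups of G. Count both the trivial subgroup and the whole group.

22

|G| = 38, so by Lagrange every subgroup order divides 38. Divisors: 1, 2, 19, 38.
Subgroups by order — order 1: 1; order 2: 19; order 19: 1; order 38: 1.
Total: 1 + 19 + 1 + 1 = 22.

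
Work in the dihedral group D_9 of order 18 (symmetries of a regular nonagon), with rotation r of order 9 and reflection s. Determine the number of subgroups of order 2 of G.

|G| = 18 and 2 | 18, so subgroups of order 2 are possible by Lagrange.
The subgroups of order 2 are: {e, r^2s}; {e, r^3s}; {e, r^4s}; {e, r^5s}; … (9 in all).
So G has 9 subgroups of order 2.

9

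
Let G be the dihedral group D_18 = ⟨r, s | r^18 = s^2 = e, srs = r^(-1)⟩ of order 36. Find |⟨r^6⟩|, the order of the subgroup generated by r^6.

3

Computing powers of r^6: the smallest k with (r^6)^k = e is k = 3.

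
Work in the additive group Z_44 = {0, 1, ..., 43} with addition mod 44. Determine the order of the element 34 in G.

In Z_44, the order of an element a is n/gcd(a, n).
gcd(34, 44) = 2, so |⟨34⟩| = 44/2 = 22.

22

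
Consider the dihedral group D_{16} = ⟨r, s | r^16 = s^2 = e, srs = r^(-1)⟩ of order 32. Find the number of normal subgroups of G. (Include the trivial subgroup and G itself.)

8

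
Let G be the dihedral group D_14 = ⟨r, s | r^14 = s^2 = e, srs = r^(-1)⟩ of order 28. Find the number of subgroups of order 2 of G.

|G| = 28 and 2 | 28, so subgroups of order 2 are possible by Lagrange.
The subgroups of order 2 are: {e, r^10s}; {e, r^11s}; {e, r^12s}; {e, r^13s}; … (15 in all).
So G has 15 subgroups of order 2.

15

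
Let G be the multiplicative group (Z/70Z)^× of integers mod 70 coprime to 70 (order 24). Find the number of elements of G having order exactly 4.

4

The elements of order 4 are: 13, 27, 43, 57.
That's 4.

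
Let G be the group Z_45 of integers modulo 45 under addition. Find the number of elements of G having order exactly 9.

In a cyclic group of order 45, the number of elements of order d (for d | 45) is φ(d).
φ(9) = 6.

6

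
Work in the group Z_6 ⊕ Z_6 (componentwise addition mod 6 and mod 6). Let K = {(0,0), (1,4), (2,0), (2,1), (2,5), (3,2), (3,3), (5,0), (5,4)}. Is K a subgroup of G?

(2,1) ∈ K but its inverse (4,5) ∉ K, so K is not a subgroup.

No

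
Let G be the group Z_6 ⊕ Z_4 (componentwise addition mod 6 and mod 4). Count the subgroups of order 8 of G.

|G| = 24 and 8 | 24, so subgroups of order 8 are possible by Lagrange.
The subgroups of order 8 are: {(0,0), (0,1), (0,2), (0,3), (3,0), (3,1), (3,2), (3,3)}.
So G has 1 subgroup of order 8.

1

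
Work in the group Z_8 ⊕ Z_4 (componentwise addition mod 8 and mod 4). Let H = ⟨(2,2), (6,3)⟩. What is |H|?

16

|⟨(2,2)⟩| = 4 and |⟨(6,3)⟩| = 4, so |H| is a multiple of lcm(4, 4) = 4 and divides |G| = 32.
Closing under the operation: H = {(0,0), (0,1), (0,2), (0,3), (2,0), (2,1), (2,2), (2,3), (4,0), (4,1), (4,2), (4,3), (6,0), (6,1), (6,2), (6,3)}, so |H| = 16.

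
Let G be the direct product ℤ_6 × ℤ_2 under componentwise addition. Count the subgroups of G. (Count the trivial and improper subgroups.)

10

|G| = 12, so by Lagrange every subgroup order divides 12. Divisors: 1, 2, 3, 4, 6, 12.
Subgroups by order — order 1: 1; order 2: 3; order 3: 1; order 4: 1; order 6: 3; order 12: 1.
Total: 1 + 3 + 1 + 1 + 3 + 1 = 10.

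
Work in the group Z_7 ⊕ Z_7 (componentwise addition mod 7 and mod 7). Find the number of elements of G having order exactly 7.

An element (a,b) has order lcm(ord(a), ord(b)); count pairs with lcm equal to 7.
Enumerating gives 48 such elements.

48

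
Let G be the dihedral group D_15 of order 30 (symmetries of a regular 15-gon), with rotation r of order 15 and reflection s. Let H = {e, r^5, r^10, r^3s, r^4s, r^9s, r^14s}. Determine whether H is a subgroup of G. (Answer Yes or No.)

No

|H| = 7 does not divide |G| = 30, so by Lagrange H is not a subgroup.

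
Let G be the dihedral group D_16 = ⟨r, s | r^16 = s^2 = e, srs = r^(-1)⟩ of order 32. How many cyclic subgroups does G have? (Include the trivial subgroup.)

21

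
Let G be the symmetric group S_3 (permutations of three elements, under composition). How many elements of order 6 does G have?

No element of G has order 6 (even though 6 | 6).

0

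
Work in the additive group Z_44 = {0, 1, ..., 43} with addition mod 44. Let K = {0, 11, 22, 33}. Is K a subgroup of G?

Yes

|K| = 4 divides |G| = 44, consistent with Lagrange.
K contains the identity, every element's inverse is in K, and K is closed under +: it is a subgroup.
In fact K = ⟨33⟩.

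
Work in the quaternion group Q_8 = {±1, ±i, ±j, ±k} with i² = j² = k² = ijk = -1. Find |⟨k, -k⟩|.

|⟨k⟩| = 4 and |⟨-k⟩| = 4, so |H| is a multiple of lcm(4, 4) = 4 and divides |G| = 8.
Closing under the operation: H = {1, -1, k, -k}, so |H| = 4.

4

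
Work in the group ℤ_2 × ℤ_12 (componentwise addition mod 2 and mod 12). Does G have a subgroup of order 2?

2 | 24. A subgroup of order 2 is {(0,0), (0,6)}.

Yes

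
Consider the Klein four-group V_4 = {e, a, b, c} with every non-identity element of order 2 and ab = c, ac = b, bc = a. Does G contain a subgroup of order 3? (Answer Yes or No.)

No

3 does not divide |G| = 4, so by Lagrange no subgroup of order 3 exists.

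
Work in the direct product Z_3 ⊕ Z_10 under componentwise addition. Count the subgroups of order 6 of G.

1

|G| = 30 and 6 | 30, so subgroups of order 6 are possible by Lagrange.
The subgroups of order 6 are: {(0,0), (0,5), (1,0), (1,5), (2,0), (2,5)}.
So G has 1 subgroup of order 6.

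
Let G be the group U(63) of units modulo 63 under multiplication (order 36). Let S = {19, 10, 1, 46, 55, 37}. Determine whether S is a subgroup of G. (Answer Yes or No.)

|S| = 6 divides |G| = 36, consistent with Lagrange.
S contains the identity, every element's inverse is in S, and S is closed under ·: it is a subgroup.
In fact S = ⟨19⟩.

Yes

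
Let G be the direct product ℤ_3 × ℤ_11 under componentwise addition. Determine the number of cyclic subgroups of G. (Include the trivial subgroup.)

Group the elements of G by the cyclic subgroup they generate; each cyclic subgroup of order d accounts for φ(d) elements.
Cyclic subgroups by order — order 1: 1; order 3: 1; order 11: 1; order 33: 1.
Total: 4.

4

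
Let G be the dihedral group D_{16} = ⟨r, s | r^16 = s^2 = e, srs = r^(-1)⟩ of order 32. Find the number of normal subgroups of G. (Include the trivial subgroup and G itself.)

G has 36 subgroups. Checking conjugation-invariance by order — order 1: 1/1 normal; order 2: 1/17 normal; order 4: 1/9 normal; order 8: 1/5 normal; order 16: 3/3 normal; order 32: 1/1 normal.
Total normal subgroups: 8.

8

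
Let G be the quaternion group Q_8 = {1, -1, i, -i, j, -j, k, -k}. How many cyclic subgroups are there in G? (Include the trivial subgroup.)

5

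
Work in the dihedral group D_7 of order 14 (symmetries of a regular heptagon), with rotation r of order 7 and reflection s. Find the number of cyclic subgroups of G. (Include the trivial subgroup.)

A cyclic subgroup of order d is generated by each of its φ(d) elements of order d, so the cyclic subgroups of order d number (#elements of order d)/φ(d).
Cyclic subgroups by order — order 1: 1; order 2: 7; order 7: 1.
Total: 9.

9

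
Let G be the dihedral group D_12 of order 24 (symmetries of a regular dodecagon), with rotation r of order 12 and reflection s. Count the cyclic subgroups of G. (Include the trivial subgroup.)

18

A cyclic subgroup of order d is generated by each of its φ(d) elements of order d, so the cyclic subgroups of order d number (#elements of order d)/φ(d).
Cyclic subgroups by order — order 1: 1; order 2: 13; order 3: 1; order 4: 1; order 6: 1; order 12: 1.
Total: 18.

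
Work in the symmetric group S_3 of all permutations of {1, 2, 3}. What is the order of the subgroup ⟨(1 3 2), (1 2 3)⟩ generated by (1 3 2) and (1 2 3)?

3

|⟨(1 3 2)⟩| = 3 and |⟨(1 2 3)⟩| = 3, so |H| is a multiple of lcm(3, 3) = 3 and divides |G| = 6.
Closing under the operation: H = {e, (1 2 3), (1 3 2)}, so |H| = 3.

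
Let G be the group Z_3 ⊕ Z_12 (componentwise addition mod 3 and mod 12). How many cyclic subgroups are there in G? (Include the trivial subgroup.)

15

Each element a generates a cyclic subgroup ⟨a⟩; distinct elements may generate the same one (a cyclic group of order d has φ(d) generators).
Cyclic subgroups by order — order 1: 1; order 2: 1; order 3: 4; order 4: 1; order 6: 4; order 12: 4.
Total: 15.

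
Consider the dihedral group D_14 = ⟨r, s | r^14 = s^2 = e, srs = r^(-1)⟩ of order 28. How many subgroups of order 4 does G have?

7

|G| = 28 and 4 | 28, so subgroups of order 4 are possible by Lagrange.
The subgroups of order 4 are: {e, r^7, r^3s, r^10s}; {e, r^7, r^4s, r^11s}; {e, r^7, r^5s, r^12s}; {e, r^7, r^6s, r^13s}; … (7 in all).
So G has 7 subgroups of order 4.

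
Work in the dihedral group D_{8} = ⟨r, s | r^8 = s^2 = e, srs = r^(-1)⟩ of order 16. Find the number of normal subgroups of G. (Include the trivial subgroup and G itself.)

7

G has 19 subgroups. Checking conjugation-invariance by order — order 1: 1/1 normal; order 2: 1/9 normal; order 4: 1/5 normal; order 8: 3/3 normal; order 16: 1/1 normal.
Total normal subgroups: 7.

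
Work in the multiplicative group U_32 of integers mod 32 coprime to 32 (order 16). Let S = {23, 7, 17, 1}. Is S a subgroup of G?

Yes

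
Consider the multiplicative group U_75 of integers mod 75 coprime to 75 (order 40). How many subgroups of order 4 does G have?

3

|G| = 40 and 4 | 40, so subgroups of order 4 are possible by Lagrange.
The subgroups of order 4 are: {1, 26, 49, 74}; {1, 32, 49, 68}; {1, 7, 43, 49}.
So G has 3 subgroups of order 4.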